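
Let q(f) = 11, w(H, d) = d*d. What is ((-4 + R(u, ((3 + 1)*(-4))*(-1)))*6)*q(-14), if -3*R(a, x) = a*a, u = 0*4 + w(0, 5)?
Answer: -14014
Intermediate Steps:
w(H, d) = d²
u = 25 (u = 0*4 + 5² = 0 + 25 = 25)
R(a, x) = -a²/3 (R(a, x) = -a*a/3 = -a²/3)
((-4 + R(u, ((3 + 1)*(-4))*(-1)))*6)*q(-14) = ((-4 - ⅓*25²)*6)*11 = ((-4 - ⅓*625)*6)*11 = ((-4 - 625/3)*6)*11 = -637/3*6*11 = -1274*11 = -14014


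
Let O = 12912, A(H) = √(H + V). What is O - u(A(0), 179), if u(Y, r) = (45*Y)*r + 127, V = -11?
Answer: 12785 - 8055*I*√11 ≈ 12785.0 - 26715.0*I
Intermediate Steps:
A(H) = √(-11 + H) (A(H) = √(H - 11) = √(-11 + H))
u(Y, r) = 127 + 45*Y*r (u(Y, r) = 45*Y*r + 127 = 127 + 45*Y*r)
O - u(A(0), 179) = 12912 - (127 + 45*√(-11 + 0)*179) = 12912 - (127 + 45*√(-11)*179) = 12912 - (127 + 45*(I*√11)*179) = 12912 - (127 + 8055*I*√11) = 12912 + (-127 - 8055*I*√11) = 12785 - 8055*I*√11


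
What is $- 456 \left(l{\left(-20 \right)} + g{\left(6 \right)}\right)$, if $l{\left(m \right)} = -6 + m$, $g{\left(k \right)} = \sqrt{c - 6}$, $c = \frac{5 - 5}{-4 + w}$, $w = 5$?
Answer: $11856 - 456 i \sqrt{6} \approx 11856.0 - 1117.0 i$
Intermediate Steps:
$c = 0$ ($c = \frac{5 - 5}{-4 + 5} = \frac{0}{1} = 0 \cdot 1 = 0$)
$g{\left(k \right)} = i \sqrt{6}$ ($g{\left(k \right)} = \sqrt{0 - 6} = \sqrt{-6} = i \sqrt{6}$)
$- 456 \left(l{\left(-20 \right)} + g{\left(6 \right)}\right) = - 456 \left(\left(-6 - 20\right) + i \sqrt{6}\right) = - 456 \left(-26 + i \sqrt{6}\right) = 11856 - 456 i \sqrt{6}$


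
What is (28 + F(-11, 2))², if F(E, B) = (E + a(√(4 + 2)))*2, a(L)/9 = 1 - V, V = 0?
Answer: 576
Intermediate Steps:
a(L) = 9 (a(L) = 9*(1 - 1*0) = 9*(1 + 0) = 9*1 = 9)
F(E, B) = 18 + 2*E (F(E, B) = (E + 9)*2 = (9 + E)*2 = 18 + 2*E)
(28 + F(-11, 2))² = (28 + (18 + 2*(-11)))² = (28 + (18 - 22))² = (28 - 4)² = 24² = 576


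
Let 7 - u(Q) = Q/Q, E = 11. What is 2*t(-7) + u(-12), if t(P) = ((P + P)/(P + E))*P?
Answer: 55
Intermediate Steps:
t(P) = 2*P²/(11 + P) (t(P) = ((P + P)/(P + 11))*P = ((2*P)/(11 + P))*P = (2*P/(11 + P))*P = 2*P²/(11 + P))
u(Q) = 6 (u(Q) = 7 - Q/Q = 7 - 1*1 = 7 - 1 = 6)
2*t(-7) + u(-12) = 2*(2*(-7)²/(11 - 7)) + 6 = 2*(2*49/4) + 6 = 2*(2*49*(¼)) + 6 = 2*(49/2) + 6 = 49 + 6 = 55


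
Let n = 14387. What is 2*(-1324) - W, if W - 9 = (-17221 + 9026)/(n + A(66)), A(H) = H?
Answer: -257674/97 ≈ -2656.4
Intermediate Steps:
W = 818/97 (W = 9 + (-17221 + 9026)/(14387 + 66) = 9 - 8195/14453 = 9 - 8195*1/14453 = 9 - 55/97 = 818/97 ≈ 8.4330)
2*(-1324) - W = 2*(-1324) - 1*818/97 = -2648 - 818/97 = -257674/97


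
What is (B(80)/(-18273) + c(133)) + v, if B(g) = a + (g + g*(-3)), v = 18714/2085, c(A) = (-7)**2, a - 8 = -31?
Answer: 245467058/4233245 ≈ 57.986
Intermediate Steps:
a = -23 (a = 8 - 31 = -23)
c(A) = 49
v = 6238/695 (v = 18714*(1/2085) = 6238/695 ≈ 8.9755)
B(g) = -23 - 2*g (B(g) = -23 + (g + g*(-3)) = -23 + (g - 3*g) = -23 - 2*g)
(B(80)/(-18273) + c(133)) + v = ((-23 - 2*80)/(-18273) + 49) + 6238/695 = ((-23 - 160)*(-1/18273) + 49) + 6238/695 = (-183*(-1/18273) + 49) + 6238/695 = (61/6091 + 49) + 6238/695 = 298520/6091 + 6238/695 = 245467058/4233245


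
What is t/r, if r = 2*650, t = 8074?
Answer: 4037/650 ≈ 6.2108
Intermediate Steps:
r = 1300
t/r = 8074/1300 = 8074*(1/1300) = 4037/650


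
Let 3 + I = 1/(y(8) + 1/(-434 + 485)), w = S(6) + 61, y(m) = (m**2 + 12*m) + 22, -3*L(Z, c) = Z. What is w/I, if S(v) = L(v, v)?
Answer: -547697/27798 ≈ -19.703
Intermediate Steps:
L(Z, c) = -Z/3
S(v) = -v/3
y(m) = 22 + m**2 + 12*m
w = 59 (w = -1/3*6 + 61 = -2 + 61 = 59)
I = -27798/9283 (I = -3 + 1/((22 + 8**2 + 12*8) + 1/(-434 + 485)) = -3 + 1/((22 + 64 + 96) + 1/51) = -3 + 1/(182 + 1/51) = -3 + 1/(9283/51) = -3 + 51/9283 = -27798/9283 ≈ -2.9945)
w/I = 59/(-27798/9283) = 59*(-9283/27798) = -547697/27798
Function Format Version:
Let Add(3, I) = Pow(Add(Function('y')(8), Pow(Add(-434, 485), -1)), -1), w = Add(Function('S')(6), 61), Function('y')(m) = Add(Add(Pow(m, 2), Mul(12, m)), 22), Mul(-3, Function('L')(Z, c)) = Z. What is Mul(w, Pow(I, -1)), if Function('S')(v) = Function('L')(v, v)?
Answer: Rational(-547697, 27798) ≈ -19.703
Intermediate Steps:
Function('L')(Z, c) = Mul(Rational(-1, 3), Z)
Function('S')(v) = Mul(Rational(-1, 3), v)
Function('y')(m) = Add(22, Pow(m, 2), Mul(12, m))
w = 59 (w = Add(Mul(Rational(-1, 3), 6), 61) = Add(-2, 61) = 59)
I = Rational(-27798, 9283) (I = Add(-3, Pow(Add(Add(22, Pow(8, 2), Mul(12, 8)), Pow(Add(-434, 485), -1)), -1)) = Add(-3, Pow(Add(Add(22, 64, 96), Pow(51, -1)), -1)) = Add(-3, Pow(Add(182, Rational(1, 51)), -1)) = Add(-3, Pow(Rational(9283, 51), -1)) = Add(-3, Rational(51, 9283)) = Rational(-27798, 9283) ≈ -2.9945)
Mul(w, Pow(I, -1)) = Mul(59, Pow(Rational(-27798, 9283), -1)) = Mul(59, Rational(-9283, 27798)) = Rational(-547697, 27798)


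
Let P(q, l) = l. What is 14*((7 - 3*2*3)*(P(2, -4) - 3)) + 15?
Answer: 1093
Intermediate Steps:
14*((7 - 3*2*3)*(P(2, -4) - 3)) + 15 = 14*((7 - 3*2*3)*(-4 - 3)) + 15 = 14*((7 - 6*3)*(-7)) + 15 = 14*((7 - 18)*(-7)) + 15 = 14*(-11*(-7)) + 15 = 14*77 + 15 = 1078 + 15 = 1093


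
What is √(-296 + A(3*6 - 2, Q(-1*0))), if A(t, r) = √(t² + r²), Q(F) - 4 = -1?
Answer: √(-296 + √265) ≈ 16.725*I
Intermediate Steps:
Q(F) = 3 (Q(F) = 4 - 1 = 3)
A(t, r) = √(r² + t²)
√(-296 + A(3*6 - 2, Q(-1*0))) = √(-296 + √(3² + (3*6 - 2)²)) = √(-296 + √(9 + (18 - 2)²)) = √(-296 + √(9 + 16²)) = √(-296 + √(9 + 256)) = √(-296 + √265)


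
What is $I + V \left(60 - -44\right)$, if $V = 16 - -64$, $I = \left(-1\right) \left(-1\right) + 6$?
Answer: $8327$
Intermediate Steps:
$I = 7$ ($I = 1 + 6 = 7$)
$V = 80$ ($V = 16 + 64 = 80$)
$I + V \left(60 - -44\right) = 7 + 80 \left(60 - -44\right) = 7 + 80 \left(60 + 44\right) = 7 + 80 \cdot 104 = 7 + 8320 = 8327$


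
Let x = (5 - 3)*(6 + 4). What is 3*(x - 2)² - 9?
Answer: 963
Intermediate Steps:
x = 20 (x = 2*10 = 20)
3*(x - 2)² - 9 = 3*(20 - 2)² - 9 = 3*18² - 9 = 3*324 - 9 = 972 - 9 = 963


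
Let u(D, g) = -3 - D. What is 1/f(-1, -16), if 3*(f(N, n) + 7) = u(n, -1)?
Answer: -3/8 ≈ -0.37500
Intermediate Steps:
f(N, n) = -8 - n/3 (f(N, n) = -7 + (-3 - n)/3 = -7 + (-1 - n/3) = -8 - n/3)
1/f(-1, -16) = 1/(-8 - ⅓*(-16)) = 1/(-8 + 16/3) = 1/(-8/3) = -3/8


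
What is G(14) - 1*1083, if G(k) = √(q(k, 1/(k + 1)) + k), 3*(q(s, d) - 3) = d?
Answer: -1083 + √3830/15 ≈ -1078.9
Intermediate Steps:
q(s, d) = 3 + d/3
G(k) = √(3 + k + 1/(3*(1 + k))) (G(k) = √((3 + 1/(3*(k + 1))) + k) = √((3 + 1/(3*(1 + k))) + k) = √(3 + k + 1/(3*(1 + k))))
G(14) - 1*1083 = √(3 + 14 + 1/(3*(1 + 14))) - 1*1083 = √(3 + 14 + (⅓)/15) - 1083 = √(3 + 14 + (⅓)*(1/15)) - 1083 = √(3 + 14 + 1/45) - 1083 = √(766/45) - 1083 = √3830/15 - 1083 = -1083 + √3830/15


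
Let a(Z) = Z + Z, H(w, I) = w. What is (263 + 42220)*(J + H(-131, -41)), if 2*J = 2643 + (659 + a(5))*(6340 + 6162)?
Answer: 355422081777/2 ≈ 1.7771e+11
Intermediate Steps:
a(Z) = 2*Z
J = 8366481/2 (J = (2643 + (659 + 2*5)*(6340 + 6162))/2 = (2643 + (659 + 10)*12502)/2 = (2643 + 669*12502)/2 = (2643 + 8363838)/2 = (1/2)*8366481 = 8366481/2 ≈ 4.1832e+6)
(263 + 42220)*(J + H(-131, -41)) = (263 + 42220)*(8366481/2 - 131) = 42483*(8366219/2) = 355422081777/2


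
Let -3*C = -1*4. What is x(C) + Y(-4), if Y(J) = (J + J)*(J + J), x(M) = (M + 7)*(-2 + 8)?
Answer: 114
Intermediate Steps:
C = 4/3 (C = -(-1)*4/3 = -⅓*(-4) = 4/3 ≈ 1.3333)
x(M) = 42 + 6*M (x(M) = (7 + M)*6 = 42 + 6*M)
Y(J) = 4*J² (Y(J) = (2*J)*(2*J) = 4*J²)
x(C) + Y(-4) = (42 + 6*(4/3)) + 4*(-4)² = (42 + 8) + 4*16 = 50 + 64 = 114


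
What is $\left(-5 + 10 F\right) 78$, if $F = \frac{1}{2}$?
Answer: $0$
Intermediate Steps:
$F = \frac{1}{2} \approx 0.5$
$\left(-5 + 10 F\right) 78 = \left(-5 + 10 \cdot \frac{1}{2}\right) 78 = \left(-5 + 5\right) 78 = 0 \cdot 78 = 0$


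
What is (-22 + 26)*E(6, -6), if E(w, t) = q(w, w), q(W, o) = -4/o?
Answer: -8/3 ≈ -2.6667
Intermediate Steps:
E(w, t) = -4/w
(-22 + 26)*E(6, -6) = (-22 + 26)*(-4/6) = 4*(-4*⅙) = 4*(-⅔) = -8/3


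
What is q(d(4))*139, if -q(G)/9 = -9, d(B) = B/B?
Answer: 11259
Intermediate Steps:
d(B) = 1
q(G) = 81 (q(G) = -9*(-9) = 81)
q(d(4))*139 = 81*139 = 11259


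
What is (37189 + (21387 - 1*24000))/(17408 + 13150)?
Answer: 17288/15279 ≈ 1.1315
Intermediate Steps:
(37189 + (21387 - 1*24000))/(17408 + 13150) = (37189 + (21387 - 24000))/30558 = (37189 - 2613)*(1/30558) = 34576*(1/30558) = 17288/15279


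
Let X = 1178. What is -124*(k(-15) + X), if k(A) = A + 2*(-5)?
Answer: -142972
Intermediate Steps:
k(A) = -10 + A (k(A) = A - 10 = -10 + A)
-124*(k(-15) + X) = -124*((-10 - 15) + 1178) = -124*(-25 + 1178) = -124*1153 = -142972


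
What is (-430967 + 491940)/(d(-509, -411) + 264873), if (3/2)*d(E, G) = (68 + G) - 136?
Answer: 723/3137 ≈ 0.23047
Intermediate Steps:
d(E, G) = -136/3 + 2*G/3 (d(E, G) = 2*((68 + G) - 136)/3 = 2*(-68 + G)/3 = -136/3 + 2*G/3)
(-430967 + 491940)/(d(-509, -411) + 264873) = (-430967 + 491940)/((-136/3 + (2/3)*(-411)) + 264873) = 60973/((-136/3 - 274) + 264873) = 60973/(-958/3 + 264873) = 60973/(793661/3) = 60973*(3/793661) = 723/3137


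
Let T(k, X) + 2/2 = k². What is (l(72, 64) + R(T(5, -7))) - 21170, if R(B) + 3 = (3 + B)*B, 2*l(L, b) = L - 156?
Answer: -20567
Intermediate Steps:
l(L, b) = -78 + L/2 (l(L, b) = (L - 156)/2 = (-156 + L)/2 = -78 + L/2)
T(k, X) = -1 + k²
R(B) = -3 + B*(3 + B) (R(B) = -3 + (3 + B)*B = -3 + B*(3 + B))
(l(72, 64) + R(T(5, -7))) - 21170 = ((-78 + (½)*72) + (-3 + (-1 + 5²)² + 3*(-1 + 5²))) - 21170 = ((-78 + 36) + (-3 + (-1 + 25)² + 3*(-1 + 25))) - 21170 = (-42 + (-3 + 24² + 3*24)) - 21170 = (-42 + (-3 + 576 + 72)) - 21170 = (-42 + 645) - 21170 = 603 - 21170 = -20567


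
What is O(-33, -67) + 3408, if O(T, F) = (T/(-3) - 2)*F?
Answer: 2805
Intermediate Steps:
O(T, F) = F*(-2 - T/3) (O(T, F) = (T*(-⅓) - 2)*F = (-T/3 - 2)*F = (-2 - T/3)*F = F*(-2 - T/3))
O(-33, -67) + 3408 = -⅓*(-67)*(6 - 33) + 3408 = -⅓*(-67)*(-27) + 3408 = -603 + 3408 = 2805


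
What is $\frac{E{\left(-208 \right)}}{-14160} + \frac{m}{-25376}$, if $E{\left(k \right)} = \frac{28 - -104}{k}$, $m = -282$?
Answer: $\frac{167051}{14971840} \approx 0.011158$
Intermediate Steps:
$E{\left(k \right)} = \frac{132}{k}$ ($E{\left(k \right)} = \frac{28 + 104}{k} = \frac{132}{k}$)
$\frac{E{\left(-208 \right)}}{-14160} + \frac{m}{-25376} = \frac{132 \frac{1}{-208}}{-14160} - \frac{282}{-25376} = 132 \left(- \frac{1}{208}\right) \left(- \frac{1}{14160}\right) - - \frac{141}{12688} = \left(- \frac{33}{52}\right) \left(- \frac{1}{14160}\right) + \frac{141}{12688} = \frac{11}{245440} + \frac{141}{12688} = \frac{167051}{14971840}$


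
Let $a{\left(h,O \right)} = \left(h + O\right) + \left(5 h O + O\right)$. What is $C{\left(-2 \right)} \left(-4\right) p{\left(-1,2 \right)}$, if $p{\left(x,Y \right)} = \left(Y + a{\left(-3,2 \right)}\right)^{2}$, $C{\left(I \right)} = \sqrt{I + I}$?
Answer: $- 5832 i \approx - 5832.0 i$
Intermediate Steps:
$C{\left(I \right)} = \sqrt{2} \sqrt{I}$ ($C{\left(I \right)} = \sqrt{2 I} = \sqrt{2} \sqrt{I}$)
$a{\left(h,O \right)} = h + 2 O + 5 O h$ ($a{\left(h,O \right)} = \left(O + h\right) + \left(5 O h + O\right) = \left(O + h\right) + \left(O + 5 O h\right) = h + 2 O + 5 O h$)
$p{\left(x,Y \right)} = \left(-29 + Y\right)^{2}$ ($p{\left(x,Y \right)} = \left(Y + \left(-3 + 2 \cdot 2 + 5 \cdot 2 \left(-3\right)\right)\right)^{2} = \left(Y - 29\right)^{2} = \left(-29 + Y\right)^{2}$)
$C{\left(-2 \right)} \left(-4\right) p{\left(-1,2 \right)} = \sqrt{2} \sqrt{-2} \left(-4\right) \left(-29 + 2\right)^{2} = \sqrt{2} i \sqrt{2} \left(-4\right) \left(-27\right)^{2} = 2 i \left(-4\right) 729 = - 8 i 729 = - 5832 i$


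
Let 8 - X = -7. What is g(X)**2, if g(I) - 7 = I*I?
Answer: 53824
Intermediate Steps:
X = 15 (X = 8 - 1*(-7) = 8 + 7 = 15)
g(I) = 7 + I**2 (g(I) = 7 + I*I = 7 + I**2)
g(X)**2 = (7 + 15**2)**2 = (7 + 225)**2 = 232**2 = 53824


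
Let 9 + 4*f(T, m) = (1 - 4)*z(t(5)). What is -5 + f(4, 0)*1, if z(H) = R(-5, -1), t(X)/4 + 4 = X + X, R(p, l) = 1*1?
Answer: -8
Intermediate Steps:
R(p, l) = 1
t(X) = -16 + 8*X (t(X) = -16 + 4*(X + X) = -16 + 4*(2*X) = -16 + 8*X)
z(H) = 1
f(T, m) = -3 (f(T, m) = -9/4 + ((1 - 4)*1)/4 = -9/4 + (-3*1)/4 = -9/4 + (¼)*(-3) = -9/4 - ¾ = -3)
-5 + f(4, 0)*1 = -5 - 3*1 = -5 - 3 = -8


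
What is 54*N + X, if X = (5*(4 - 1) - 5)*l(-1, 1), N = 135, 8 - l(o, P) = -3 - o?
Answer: 7390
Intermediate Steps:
l(o, P) = 11 + o (l(o, P) = 8 - (-3 - o) = 8 + (3 + o) = 11 + o)
X = 100 (X = (5*(4 - 1) - 5)*(11 - 1) = (5*3 - 5)*10 = (15 - 5)*10 = 10*10 = 100)
54*N + X = 54*135 + 100 = 7290 + 100 = 7390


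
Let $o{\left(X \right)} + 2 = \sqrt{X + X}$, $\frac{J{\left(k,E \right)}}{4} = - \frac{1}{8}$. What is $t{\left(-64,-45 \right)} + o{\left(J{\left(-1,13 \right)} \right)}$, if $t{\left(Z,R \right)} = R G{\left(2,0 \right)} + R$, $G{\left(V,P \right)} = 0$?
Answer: $-47 + i \approx -47.0 + 1.0 i$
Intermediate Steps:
$J{\left(k,E \right)} = - \frac{1}{2}$ ($J{\left(k,E \right)} = 4 \left(- \frac{1}{8}\right) = - \frac{1}{2}$)
$o{\left(X \right)} = -2 + \sqrt{2} \sqrt{X}$ ($o{\left(X \right)} = -2 + \sqrt{X + X} = -2 + \sqrt{2 X} = -2 + \sqrt{2} \sqrt{X}$)
$t{\left(Z,R \right)} = R$ ($t{\left(Z,R \right)} = R 0 + R = 0 + R = R$)
$t{\left(-64,-45 \right)} + o{\left(J{\left(-1,13 \right)} \right)} = -45 - \left(2 - \sqrt{2} \sqrt{- \frac{1}{2}}\right) = -45 - \left(2 - \sqrt{2} \frac{i \sqrt{2}}{2}\right) = -45 - \left(2 - i\right) = -47 + i$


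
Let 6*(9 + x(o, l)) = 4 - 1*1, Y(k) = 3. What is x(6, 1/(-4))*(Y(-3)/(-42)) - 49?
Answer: -1355/28 ≈ -48.393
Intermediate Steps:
x(o, l) = -17/2 (x(o, l) = -9 + (4 - 1*1)/6 = -9 + (4 - 1)/6 = -9 + (1/6)*3 = -9 + 1/2 = -17/2)
x(6, 1/(-4))*(Y(-3)/(-42)) - 49 = -51/(2*(-42)) - 49 = -51*(-1)/(2*42) - 49 = -17/2*(-1/14) - 49 = 17/28 - 49 = -1355/28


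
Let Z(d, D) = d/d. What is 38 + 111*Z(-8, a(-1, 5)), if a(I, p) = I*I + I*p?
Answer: 149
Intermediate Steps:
a(I, p) = I² + I*p
Z(d, D) = 1
38 + 111*Z(-8, a(-1, 5)) = 38 + 111*1 = 38 + 111 = 149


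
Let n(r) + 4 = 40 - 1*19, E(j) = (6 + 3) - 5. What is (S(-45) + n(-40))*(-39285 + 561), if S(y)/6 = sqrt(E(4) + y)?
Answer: -658308 - 232344*I*sqrt(41) ≈ -6.5831e+5 - 1.4877e+6*I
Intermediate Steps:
E(j) = 4 (E(j) = 9 - 5 = 4)
S(y) = 6*sqrt(4 + y)
n(r) = 17 (n(r) = -4 + (40 - 1*19) = -4 + (40 - 19) = -4 + 21 = 17)
(S(-45) + n(-40))*(-39285 + 561) = (6*sqrt(4 - 45) + 17)*(-39285 + 561) = (6*sqrt(-41) + 17)*(-38724) = (6*(I*sqrt(41)) + 17)*(-38724) = (6*I*sqrt(41) + 17)*(-38724) = (17 + 6*I*sqrt(41))*(-38724) = -658308 - 232344*I*sqrt(41)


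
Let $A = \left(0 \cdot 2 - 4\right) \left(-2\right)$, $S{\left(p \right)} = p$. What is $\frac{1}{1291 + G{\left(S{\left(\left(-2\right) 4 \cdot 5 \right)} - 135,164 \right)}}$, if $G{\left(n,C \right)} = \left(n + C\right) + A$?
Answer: $\frac{1}{1288} \approx 0.0007764$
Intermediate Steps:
$A = 8$ ($A = \left(0 - 4\right) \left(-2\right) = \left(-4\right) \left(-2\right) = 8$)
$G{\left(n,C \right)} = 8 + C + n$ ($G{\left(n,C \right)} = \left(n + C\right) + 8 = \left(C + n\right) + 8 = 8 + C + n$)
$\frac{1}{1291 + G{\left(S{\left(\left(-2\right) 4 \cdot 5 \right)} - 135,164 \right)}} = \frac{1}{1291 + \left(8 + 164 - \left(135 - \left(-2\right) 4 \cdot 5\right)\right)} = \frac{1}{1291 + \left(8 + 164 - 175\right)} = \frac{1}{1291 - 3} = \frac{1}{1288}$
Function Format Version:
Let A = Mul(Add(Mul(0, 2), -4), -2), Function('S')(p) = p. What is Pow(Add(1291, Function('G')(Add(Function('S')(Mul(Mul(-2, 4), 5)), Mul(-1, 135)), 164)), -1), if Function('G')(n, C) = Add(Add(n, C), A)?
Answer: Rational(1, 1288) ≈ 0.00077640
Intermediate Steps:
A = 8 (A = Mul(Add(0, -4), -2) = Mul(-4, -2) = 8)
Function('G')(n, C) = Add(8, C, n) (Function('G')(n, C) = Add(Add(n, C), 8) = Add(Add(C, n), 8) = Add(8, C, n))
Pow(Add(1291, Function('G')(Add(Function('S')(Mul(Mul(-2, 4), 5)), Mul(-1, 135)), 164)), -1) = Pow(Add(1291, Add(8, 164, Add(Mul(Mul(-2, 4), 5), Mul(-1, 135)))), -1) = Pow(Add(1291, Add(8, 164, Add(Mul(-8, 5), -135))), -1) = Pow(Add(1291, Add(8, 164, Add(-40, -135))), -1) = Pow(Add(1291, Add(8, 164, -175)), -1) = Pow(Add(1291, -3), -1) = Pow(1288, -1) = Rational(1, 1288)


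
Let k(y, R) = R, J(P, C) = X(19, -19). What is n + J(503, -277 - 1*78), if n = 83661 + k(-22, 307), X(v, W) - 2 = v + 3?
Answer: 83992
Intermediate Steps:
X(v, W) = 5 + v (X(v, W) = 2 + (v + 3) = 2 + (3 + v) = 5 + v)
J(P, C) = 24 (J(P, C) = 5 + 19 = 24)
n = 83968 (n = 83661 + 307 = 83968)
n + J(503, -277 - 1*78) = 83968 + 24 = 83992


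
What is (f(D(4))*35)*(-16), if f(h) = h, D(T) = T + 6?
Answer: -5600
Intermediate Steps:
D(T) = 6 + T
(f(D(4))*35)*(-16) = ((6 + 4)*35)*(-16) = (10*35)*(-16) = 350*(-16) = -5600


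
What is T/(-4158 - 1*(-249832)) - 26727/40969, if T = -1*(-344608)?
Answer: 343278007/457500823 ≈ 0.75033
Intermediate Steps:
T = 344608
T/(-4158 - 1*(-249832)) - 26727/40969 = 344608/(-4158 - 1*(-249832)) - 26727/40969 = 344608/(-4158 + 249832) - 26727*1/40969 = 344608/245674 - 26727/40969 = 344608*(1/245674) - 26727/40969 = 15664/11167 - 26727/40969 = 343278007/457500823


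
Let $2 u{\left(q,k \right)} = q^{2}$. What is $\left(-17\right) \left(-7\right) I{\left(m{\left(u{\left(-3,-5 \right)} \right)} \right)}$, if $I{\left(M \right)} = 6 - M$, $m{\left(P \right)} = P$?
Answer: $\frac{357}{2} \approx 178.5$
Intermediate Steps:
$u{\left(q,k \right)} = \frac{q^{2}}{2}$
$\left(-17\right) \left(-7\right) I{\left(m{\left(u{\left(-3,-5 \right)} \right)} \right)} = \left(-17\right) \left(-7\right) \left(6 - \frac{\left(-3\right)^{2}}{2}\right) = 119 \left(6 - \frac{1}{2} \cdot 9\right) = 119 \left(6 - \frac{9}{2}\right) = 119 \cdot \frac{3}{2} = \frac{357}{2}$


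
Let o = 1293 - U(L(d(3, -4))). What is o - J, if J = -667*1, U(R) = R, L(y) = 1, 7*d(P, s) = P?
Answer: 1959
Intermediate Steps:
d(P, s) = P/7
J = -667
o = 1292 (o = 1293 - 1*1 = 1293 - 1 = 1292)
o - J = 1292 - 1*(-667) = 1292 + 667 = 1959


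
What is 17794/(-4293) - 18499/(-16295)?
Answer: -210537023/69954435 ≈ -3.0096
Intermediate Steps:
17794/(-4293) - 18499/(-16295) = 17794*(-1/4293) - 18499*(-1/16295) = -17794/4293 + 18499/16295 = -210537023/69954435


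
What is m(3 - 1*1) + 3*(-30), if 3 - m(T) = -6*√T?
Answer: -87 + 6*√2 ≈ -78.515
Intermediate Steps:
m(T) = 3 + 6*√T (m(T) = 3 - (-6)*√T = 3 + 6*√T)
m(3 - 1*1) + 3*(-30) = (3 + 6*√(3 - 1*1)) + 3*(-30) = (3 + 6*√(3 - 1)) - 90 = (3 + 6*√2) - 90 = -87 + 6*√2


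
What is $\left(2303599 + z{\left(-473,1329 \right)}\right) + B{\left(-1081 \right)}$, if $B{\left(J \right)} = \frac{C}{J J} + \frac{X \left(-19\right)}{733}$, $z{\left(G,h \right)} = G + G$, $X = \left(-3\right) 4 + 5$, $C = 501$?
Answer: $\frac{1972349586665935}{856555213} \approx 2.3027 \cdot 10^{6}$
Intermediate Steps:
$X = -7$ ($X = -12 + 5 = -7$)
$z{\left(G,h \right)} = 2 G$
$B{\left(J \right)} = \frac{133}{733} + \frac{501}{J^{2}}$ ($B{\left(J \right)} = \frac{501}{J J} + \frac{\left(-7\right) \left(-19\right)}{733} = \frac{501}{J^{2}} + 133 \cdot \frac{1}{733} = \frac{501}{J^{2}} + \frac{133}{733} = \frac{133}{733} + \frac{501}{J^{2}}$)
$\left(2303599 + z{\left(-473,1329 \right)}\right) + B{\left(-1081 \right)} = \left(2303599 + 2 \left(-473\right)\right) + \left(\frac{133}{733} + \frac{501}{1168561}\right) = \left(2303599 - 946\right) + \left(\frac{133}{733} + 501 \cdot \frac{1}{1168561}\right) = 2302653 + \left(\frac{133}{733} + \frac{501}{1168561}\right) = 2302653 + \frac{155785846}{856555213} = \frac{1972349586665935}{856555213}$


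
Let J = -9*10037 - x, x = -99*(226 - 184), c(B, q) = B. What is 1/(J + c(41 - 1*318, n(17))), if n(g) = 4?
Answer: -1/86452 ≈ -1.1567e-5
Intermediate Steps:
x = -4158 (x = -99*42 = -4158)
J = -86175 (J = -9*10037 - 1*(-4158) = -90333 + 4158 = -86175)
1/(J + c(41 - 1*318, n(17))) = 1/(-86175 + (41 - 1*318)) = 1/(-86175 + (41 - 318)) = 1/(-86175 - 277) = 1/(-86452) = -1/86452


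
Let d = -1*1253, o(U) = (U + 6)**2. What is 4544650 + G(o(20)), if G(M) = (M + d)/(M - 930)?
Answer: 1154341677/254 ≈ 4.5447e+6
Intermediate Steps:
o(U) = (6 + U)**2
d = -1253
G(M) = (-1253 + M)/(-930 + M) (G(M) = (M - 1253)/(M - 930) = (-1253 + M)/(-930 + M))
4544650 + G(o(20)) = 4544650 + (-1253 + (6 + 20)**2)/(-930 + (6 + 20)**2) = 4544650 + (-1253 + 26**2)/(-930 + 26**2) = 4544650 + (-1253 + 676)/(-930 + 676) = 4544650 - 577/(-254) = 4544650 - 1/254*(-577) = 4544650 + 577/254 = 1154341677/254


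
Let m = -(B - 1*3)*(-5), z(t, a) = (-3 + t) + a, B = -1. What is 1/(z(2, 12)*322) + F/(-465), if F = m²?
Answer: -283267/329406 ≈ -0.85993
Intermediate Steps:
z(t, a) = -3 + a + t
m = -20 (m = -(-1 - 1*3)*(-5) = -(-1 - 3)*(-5) = -1*(-4)*(-5) = 4*(-5) = -20)
F = 400 (F = (-20)² = 400)
1/(z(2, 12)*322) + F/(-465) = 1/((-3 + 12 + 2)*322) + 400/(-465) = (1/322)/11 + 400*(-1/465) = (1/11)*(1/322) - 80/93 = 1/3542 - 80/93 = -283267/329406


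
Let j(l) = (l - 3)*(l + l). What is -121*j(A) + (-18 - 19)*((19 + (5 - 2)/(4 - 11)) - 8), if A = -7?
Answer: -121318/7 ≈ -17331.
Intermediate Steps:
j(l) = 2*l*(-3 + l) (j(l) = (-3 + l)*(2*l) = 2*l*(-3 + l))
-121*j(A) + (-18 - 19)*((19 + (5 - 2)/(4 - 11)) - 8) = -242*(-7)*(-3 - 7) + (-18 - 19)*((19 + (5 - 2)/(4 - 11)) - 8) = -242*(-7)*(-10) - 37*((19 + 3/(-7)) - 8) = -121*140 - 37*((19 + 3*(-⅐)) - 8) = -16940 - 37*((19 - 3/7) - 8) = -16940 - 37*(130/7 - 8) = -16940 - 37*74/7 = -16940 - 2738/7 = -121318/7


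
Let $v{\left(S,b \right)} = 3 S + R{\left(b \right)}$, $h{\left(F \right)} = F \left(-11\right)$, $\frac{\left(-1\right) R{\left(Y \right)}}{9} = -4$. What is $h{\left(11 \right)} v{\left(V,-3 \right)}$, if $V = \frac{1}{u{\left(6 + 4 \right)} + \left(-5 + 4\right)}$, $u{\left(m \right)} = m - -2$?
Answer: $-4389$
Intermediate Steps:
$R{\left(Y \right)} = 36$ ($R{\left(Y \right)} = \left(-9\right) \left(-4\right) = 36$)
$u{\left(m \right)} = 2 + m$ ($u{\left(m \right)} = m + 2 = 2 + m$)
$h{\left(F \right)} = - 11 F$
$V = \frac{1}{11}$ ($V = \frac{1}{\left(2 + \left(6 + 4\right)\right) + \left(-5 + 4\right)} = \frac{1}{\left(2 + 10\right) - 1} = \frac{1}{12 - 1} = \frac{1}{11} \approx 0.090909$)
$v{\left(S,b \right)} = 36 + 3 S$ ($v{\left(S,b \right)} = 3 S + 36 = 36 + 3 S$)
$h{\left(11 \right)} v{\left(V,-3 \right)} = \left(-11\right) 11 \left(36 + 3 \cdot \frac{1}{11}\right) = - 121 \left(36 + \frac{3}{11}\right) = \left(-121\right) \frac{399}{11} = -4389$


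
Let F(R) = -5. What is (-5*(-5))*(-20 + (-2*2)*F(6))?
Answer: 0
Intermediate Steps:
(-5*(-5))*(-20 + (-2*2)*F(6)) = (-5*(-5))*(-20 - 2*2*(-5)) = 25*(-20 - 4*(-5)) = 25*(-20 + 20) = 25*0 = 0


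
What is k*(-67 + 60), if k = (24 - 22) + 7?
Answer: -63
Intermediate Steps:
k = 9 (k = 2 + 7 = 9)
k*(-67 + 60) = 9*(-67 + 60) = 9*(-7) = -63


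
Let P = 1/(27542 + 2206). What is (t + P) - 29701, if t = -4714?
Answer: -1023777419/29748 ≈ -34415.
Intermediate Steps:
P = 1/29748 ≈ 3.3616e-5
(t + P) - 29701 = (-4714 + 1/29748) - 29701 = -140232071/29748 - 29701 = -1023777419/29748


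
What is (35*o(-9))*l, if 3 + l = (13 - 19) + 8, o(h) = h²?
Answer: -2835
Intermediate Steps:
l = -1 (l = -3 + ((13 - 19) + 8) = -3 + (-6 + 8) = -3 + 2 = -1)
(35*o(-9))*l = (35*(-9)²)*(-1) = (35*81)*(-1) = 2835*(-1) = -2835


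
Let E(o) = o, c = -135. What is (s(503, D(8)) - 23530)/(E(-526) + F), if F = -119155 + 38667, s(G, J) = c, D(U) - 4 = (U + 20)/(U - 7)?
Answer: 23665/81014 ≈ 0.29211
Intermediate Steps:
D(U) = 4 + (20 + U)/(-7 + U) (D(U) = 4 + (U + 20)/(U - 7) = 4 + (20 + U)/(-7 + U))
s(G, J) = -135
F = -80488
(s(503, D(8)) - 23530)/(E(-526) + F) = (-135 - 23530)/(-526 - 80488) = -23665/(-81014) = -23665*(-1/81014) = 23665/81014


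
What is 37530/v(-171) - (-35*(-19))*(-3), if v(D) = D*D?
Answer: 2161975/1083 ≈ 1996.3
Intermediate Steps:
v(D) = D²
37530/v(-171) - (-35*(-19))*(-3) = 37530/((-171)²) - (-35*(-19))*(-3) = 37530/29241 - 665*(-3) = 37530*(1/29241) - 1*(-1995) = 1390/1083 + 1995 = 2161975/1083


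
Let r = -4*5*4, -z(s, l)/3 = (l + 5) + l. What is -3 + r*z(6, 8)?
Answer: 5037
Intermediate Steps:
z(s, l) = -15 - 6*l (z(s, l) = -3*((l + 5) + l) = -3*((5 + l) + l) = -3*(5 + 2*l) = -15 - 6*l)
r = -80 (r = -20*4 = -80)
-3 + r*z(6, 8) = -3 - 80*(-15 - 6*8) = -3 - 80*(-15 - 48) = -3 - 80*(-63) = -3 + 5040 = 5037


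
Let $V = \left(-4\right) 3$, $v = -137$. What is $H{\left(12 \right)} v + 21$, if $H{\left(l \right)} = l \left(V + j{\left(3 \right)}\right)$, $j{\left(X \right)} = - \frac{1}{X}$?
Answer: $20297$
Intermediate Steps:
$V = -12$
$H{\left(l \right)} = - \frac{37 l}{3}$ ($H{\left(l \right)} = l \left(-12 - \frac{1}{3}\right) = l \left(- \frac{37}{3}\right) = - \frac{37 l}{3}$)
$H{\left(12 \right)} v + 21 = \left(- \frac{37}{3}\right) 12 \left(-137\right) + 21 = \left(-148\right) \left(-137\right) + 21 = 20276 + 21 = 20297$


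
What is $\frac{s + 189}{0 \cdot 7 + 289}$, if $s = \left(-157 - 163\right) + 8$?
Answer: $- \frac{123}{289} \approx -0.42561$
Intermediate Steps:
$s = -312$ ($s = -320 + 8 = -312$)
$\frac{s + 189}{0 \cdot 7 + 289} = \frac{-312 + 189}{0 \cdot 7 + 289} = - \frac{123}{0 + 289} = - \frac{123}{289}$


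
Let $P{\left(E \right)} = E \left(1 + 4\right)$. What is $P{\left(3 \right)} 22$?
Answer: $330$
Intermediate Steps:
$P{\left(E \right)} = 5 E$ ($P{\left(E \right)} = E 5 = 5 E$)
$P{\left(3 \right)} 22 = 5 \cdot 3 \cdot 22 = 15 \cdot 22 = 330$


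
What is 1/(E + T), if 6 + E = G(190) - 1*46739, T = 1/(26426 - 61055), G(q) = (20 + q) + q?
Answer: -34629/1604881006 ≈ -2.1577e-5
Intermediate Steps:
G(q) = 20 + 2*q
T = -1/34629 (T = 1/(-34629) = -1/34629 ≈ -2.8878e-5)
E = -46345 (E = -6 + ((20 + 2*190) - 1*46739) = -6 + ((20 + 380) - 46739) = -6 + (400 - 46739) = -6 - 46339 = -46345)
1/(E + T) = 1/(-46345 - 1/34629) = 1/(-1604881006/34629) = -34629/1604881006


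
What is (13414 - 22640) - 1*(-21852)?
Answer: 12626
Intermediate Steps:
(13414 - 22640) - 1*(-21852) = -9226 + 21852 = 12626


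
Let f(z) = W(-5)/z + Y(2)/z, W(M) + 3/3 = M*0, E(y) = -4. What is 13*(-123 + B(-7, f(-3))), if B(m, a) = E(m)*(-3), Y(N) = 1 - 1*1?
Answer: -1443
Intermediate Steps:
W(M) = -1 (W(M) = -1 + M*0 = -1 + 0 = -1)
Y(N) = 0 (Y(N) = 1 - 1 = 0)
f(z) = -1/z (f(z) = -1/z + 0/z = -1/z + 0 = -1/z)
B(m, a) = 12 (B(m, a) = -4*(-3) = 12)
13*(-123 + B(-7, f(-3))) = 13*(-123 + 12) = 13*(-111) = -1443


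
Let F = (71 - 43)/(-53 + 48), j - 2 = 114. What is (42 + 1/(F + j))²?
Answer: 537729721/304704 ≈ 1764.8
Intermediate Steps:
j = 116 (j = 2 + 114 = 116)
F = -28/5 (F = 28/(-5) = 28*(-⅕) = -28/5 ≈ -5.6000)
(42 + 1/(F + j))² = (42 + 1/(-28/5 + 116))² = (42 + 1/(552/5))² = (42 + 5/552)² = (23189/552)² = 537729721/304704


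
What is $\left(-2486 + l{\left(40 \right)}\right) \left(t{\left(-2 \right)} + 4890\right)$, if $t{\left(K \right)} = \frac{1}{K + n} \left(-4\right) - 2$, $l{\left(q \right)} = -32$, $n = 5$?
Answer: $- \frac{36913880}{3} \approx -1.2305 \cdot 10^{7}$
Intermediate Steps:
$t{\left(K \right)} = -2 - \frac{4}{5 + K}$ ($t{\left(K \right)} = \frac{1}{K + 5} \left(-4\right) - 2 = \frac{1}{5 + K} \left(-4\right) - 2 = - \frac{4}{5 + K} - 2 = -2 - \frac{4}{5 + K}$)
$\left(-2486 + l{\left(40 \right)}\right) \left(t{\left(-2 \right)} + 4890\right) = \left(-2486 - 32\right) \left(\frac{2 \left(-7 - -2\right)}{5 - 2} + 4890\right) = - 2518 \left(\frac{2 \left(-7 + 2\right)}{3} + 4890\right) = - 2518 \left(2 \cdot \frac{1}{3} \left(-5\right) + 4890\right) = - 2518 \left(- \frac{10}{3} + 4890\right) = \left(-2518\right) \frac{14660}{3} = - \frac{36913880}{3}$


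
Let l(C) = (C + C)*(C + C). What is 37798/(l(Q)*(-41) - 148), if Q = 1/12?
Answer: -1360728/5369 ≈ -253.44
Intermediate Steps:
Q = 1/12 ≈ 0.083333
l(C) = 4*C**2 (l(C) = (2*C)*(2*C) = 4*C**2)
37798/(l(Q)*(-41) - 148) = 37798/((4*(1/12)**2)*(-41) - 148) = 37798/((4*(1/144))*(-41) - 148) = 37798/((1/36)*(-41) - 148) = 37798/(-41/36 - 148) = 37798/(-5369/36) = 37798*(-36/5369) = -1360728/5369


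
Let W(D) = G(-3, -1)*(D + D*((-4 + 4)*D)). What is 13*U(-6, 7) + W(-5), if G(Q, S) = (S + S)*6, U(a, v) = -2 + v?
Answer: 125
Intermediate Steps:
G(Q, S) = 12*S (G(Q, S) = (2*S)*6 = 12*S)
W(D) = -12*D (W(D) = (12*(-1))*(D + D*((-4 + 4)*D)) = -12*(D + D*(0*D)) = -12*(D + D*0) = -12*(D + 0) = -12*D)
13*U(-6, 7) + W(-5) = 13*(-2 + 7) - 12*(-5) = 13*5 + 60 = 65 + 60 = 125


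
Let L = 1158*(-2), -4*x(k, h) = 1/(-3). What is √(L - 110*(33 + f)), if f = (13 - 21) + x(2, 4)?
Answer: I*√182706/6 ≈ 71.24*I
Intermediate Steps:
x(k, h) = 1/12 (x(k, h) = -¼/(-3) = -¼*(-⅓) = 1/12)
f = -95/12 (f = (13 - 21) + 1/12 = -8 + 1/12 = -95/12 ≈ -7.9167)
L = -2316
√(L - 110*(33 + f)) = √(-2316 - 110*(33 - 95/12)) = √(-2316 - 110*301/12) = √(-2316 - 16555/6) = √(-30451/6) = I*√182706/6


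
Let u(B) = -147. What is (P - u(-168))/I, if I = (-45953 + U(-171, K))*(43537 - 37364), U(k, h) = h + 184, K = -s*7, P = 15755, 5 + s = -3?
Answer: -15902/282186349 ≈ -5.6353e-5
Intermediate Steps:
s = -8 (s = -5 - 3 = -8)
K = 56 (K = -1*(-8)*7 = 8*7 = 56)
U(k, h) = 184 + h
I = -282186349 (I = (-45953 + (184 + 56))*(43537 - 37364) = (-45953 + 240)*6173 = -45713*6173 = -282186349)
(P - u(-168))/I = (15755 - 1*(-147))/(-282186349) = (15755 + 147)*(-1/282186349) = 15902*(-1/282186349) = -15902/282186349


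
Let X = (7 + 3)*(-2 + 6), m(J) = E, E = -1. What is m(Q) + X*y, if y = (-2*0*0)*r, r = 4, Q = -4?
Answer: -1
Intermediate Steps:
m(J) = -1
y = 0 (y = (-2*0*0)*4 = (0*0)*4 = 0*4 = 0)
X = 40 (X = 10*4 = 40)
m(Q) + X*y = -1 + 40*0 = -1 + 0 = -1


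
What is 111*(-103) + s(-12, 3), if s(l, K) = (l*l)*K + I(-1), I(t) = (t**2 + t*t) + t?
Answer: -11000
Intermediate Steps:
I(t) = t + 2*t**2 (I(t) = (t**2 + t**2) + t = 2*t**2 + t = t + 2*t**2)
s(l, K) = 1 + K*l**2 (s(l, K) = (l*l)*K - (1 + 2*(-1)) = l**2*K - (1 - 2) = K*l**2 - 1*(-1) = K*l**2 + 1 = 1 + K*l**2)
111*(-103) + s(-12, 3) = 111*(-103) + (1 + 3*(-12)**2) = -11433 + (1 + 3*144) = -11433 + (1 + 432) = -11433 + 433 = -11000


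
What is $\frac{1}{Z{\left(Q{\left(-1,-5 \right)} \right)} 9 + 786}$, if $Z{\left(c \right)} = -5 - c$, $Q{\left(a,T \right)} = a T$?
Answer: $\frac{1}{696} \approx 0.0014368$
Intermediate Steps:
$Q{\left(a,T \right)} = T a$
$\frac{1}{Z{\left(Q{\left(-1,-5 \right)} \right)} 9 + 786} = \frac{1}{\left(-5 - \left(-5\right) \left(-1\right)\right) 9 + 786} = \frac{1}{\left(-5 - 5\right) 9 + 786} = \frac{1}{\left(-10\right) 9 + 786} = \frac{1}{-90 + 786} = \frac{1}{696}$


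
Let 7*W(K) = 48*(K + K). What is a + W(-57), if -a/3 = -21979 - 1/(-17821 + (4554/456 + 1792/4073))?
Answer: 2514511297179375/38592591163 ≈ 65155.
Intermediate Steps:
W(K) = 96*K/7 (W(K) = (48*(K + K))/7 = (48*(2*K))/7 = (96*K)/7 = 96*K/7)
a = 363525668144889/5513227309 (a = -3*(-21979 - 1/(-17821 + (4554/456 + 1792/4073))) = -3*(-21979 - 1/(-17821 + (4554*(1/456) + 1792*(1/4073)))) = -3*(-21979 - 1/(-17821 + (759/76 + 1792/4073))) = -3*(-21979 - 1/(-17821 + 3227599/309548)) = -3*(-21979 - 1/(-5513227309/309548)) = -3*(-21979 - 1*(-309548/5513227309)) = -3*(-21979 + 309548/5513227309) = -3*(-121175222714963/5513227309) = 363525668144889/5513227309 ≈ 65937.)
a + W(-57) = 363525668144889/5513227309 + (96/7)*(-57) = 363525668144889/5513227309 - 5472/7 = 2514511297179375/38592591163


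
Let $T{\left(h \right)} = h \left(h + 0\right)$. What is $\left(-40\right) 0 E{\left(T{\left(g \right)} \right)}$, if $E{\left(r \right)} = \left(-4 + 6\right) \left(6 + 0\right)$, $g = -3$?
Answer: $0$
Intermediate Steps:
$T{\left(h \right)} = h^{2}$ ($T{\left(h \right)} = h h = h^{2}$)
$E{\left(r \right)} = 12$ ($E{\left(r \right)} = 2 \cdot 6 = 12$)
$\left(-40\right) 0 E{\left(T{\left(g \right)} \right)} = \left(-40\right) 0 \cdot 12 = 0 \cdot 12 = 0$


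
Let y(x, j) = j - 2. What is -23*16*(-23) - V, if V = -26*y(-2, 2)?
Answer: 8464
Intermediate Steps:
y(x, j) = -2 + j
V = 0 (V = -26*(-2 + 2) = -26*0 = 0)
-23*16*(-23) - V = -23*16*(-23) - 1*0 = -368*(-23) + 0 = 8464 + 0 = 8464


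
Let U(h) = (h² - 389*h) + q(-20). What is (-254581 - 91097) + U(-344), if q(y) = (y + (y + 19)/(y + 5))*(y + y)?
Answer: -278186/3 ≈ -92729.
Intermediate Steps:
q(y) = 2*y*(y + (19 + y)/(5 + y)) (q(y) = (y + (19 + y)/(5 + y))*(2*y) = 2*y*(y + (19 + y)/(5 + y)))
U(h) = 2392/3 + h² - 389*h (U(h) = (h² - 389*h) + 2*(-20)*(19 + (-20)² + 6*(-20))/(5 - 20) = (h² - 389*h) + 2*(-20)*(19 + 400 - 120)/(-15) = (h² - 389*h) + 2*(-20)*(-1/15)*299 = (h² - 389*h) + 2392/3 = 2392/3 + h² - 389*h)
(-254581 - 91097) + U(-344) = (-254581 - 91097) + (2392/3 + (-344)² - 389*(-344)) = -345678 + (2392/3 + 118336 + 133816) = -345678 + 758848/3 = -278186/3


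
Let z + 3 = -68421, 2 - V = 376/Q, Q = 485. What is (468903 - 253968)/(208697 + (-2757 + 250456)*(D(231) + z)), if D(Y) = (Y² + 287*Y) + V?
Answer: 104243475/6155194475761 ≈ 1.6936e-5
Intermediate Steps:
V = 594/485 (V = 2 - 376/485 = 594/485 ≈ 1.2247)
z = -68424 (z = -3 - 68421 = -68424)
D(Y) = 594/485 + Y² + 287*Y (D(Y) = (Y² + 287*Y) + 594/485 = 594/485 + Y² + 287*Y)
(468903 - 253968)/(208697 + (-2757 + 250456)*(D(231) + z)) = (468903 - 253968)/(208697 + (-2757 + 250456)*((594/485 + 231² + 287*231) - 68424)) = 214935/(208697 + 247699*((594/485 + 53361 + 66297) - 68424)) = 214935/(208697 + 247699*(58034724/485 - 68424)) = 214935/(208697 + 247699*(24849084/485)) = 214935/(208697 + 6155093257716/485) = 214935/(6155194475761/485) = 214935*(485/6155194475761) = 104243475/6155194475761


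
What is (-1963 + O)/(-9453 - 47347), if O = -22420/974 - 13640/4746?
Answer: 2298465583/65640976800 ≈ 0.035016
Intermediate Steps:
O = -29922670/1155651 (O = -22420*1/974 - 13640*1/4746 = -11210/487 - 6820/2373 = -29922670/1155651 ≈ -25.892)
(-1963 + O)/(-9453 - 47347) = (-1963 - 29922670/1155651)/(-9453 - 47347) = -2298465583/1155651/(-56800) = -2298465583/1155651*(-1/56800) = 2298465583/65640976800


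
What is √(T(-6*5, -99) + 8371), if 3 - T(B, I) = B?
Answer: 2*√2101 ≈ 91.673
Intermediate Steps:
T(B, I) = 3 - B
√(T(-6*5, -99) + 8371) = √((3 - (-6)*5) + 8371) = √((3 - 1*(-30)) + 8371) = √((3 + 30) + 8371) = √(33 + 8371) = √8404 = 2*√2101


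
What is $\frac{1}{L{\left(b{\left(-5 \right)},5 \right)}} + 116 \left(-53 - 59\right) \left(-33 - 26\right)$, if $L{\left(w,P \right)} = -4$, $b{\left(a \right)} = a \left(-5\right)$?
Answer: $\frac{3066111}{4} \approx 7.6653 \cdot 10^{5}$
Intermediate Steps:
$b{\left(a \right)} = - 5 a$
$\frac{1}{L{\left(b{\left(-5 \right)},5 \right)}} + 116 \left(-53 - 59\right) \left(-33 - 26\right) = \frac{1}{-4} + 116 \left(-53 - 59\right) \left(-33 - 26\right) = - \frac{1}{4} + 116 \left(\left(-112\right) \left(-59\right)\right) = - \frac{1}{4} + 116 \cdot 6608 = - \frac{1}{4} + 766528 = \frac{3066111}{4}$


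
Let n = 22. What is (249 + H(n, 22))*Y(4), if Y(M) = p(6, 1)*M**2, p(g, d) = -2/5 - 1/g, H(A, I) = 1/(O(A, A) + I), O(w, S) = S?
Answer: -372538/165 ≈ -2257.8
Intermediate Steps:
H(A, I) = 1/(A + I)
p(g, d) = -2/5 - 1/g (p(g, d) = -2*1/5 - 1/g = -2/5 - 1/g)
Y(M) = -17*M**2/30 (Y(M) = (-2/5 - 1/6)*M**2 = -17*M**2/30)
(249 + H(n, 22))*Y(4) = (249 + 1/(22 + 22))*(-17/30*4**2) = (249 + 1/44)*(-17/30*16) = (249 + 1/44)*(-136/15) = (10957/44)*(-136/15) = -372538/165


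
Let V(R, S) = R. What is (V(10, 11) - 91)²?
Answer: 6561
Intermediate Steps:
(V(10, 11) - 91)² = (10 - 91)² = (-81)² = 6561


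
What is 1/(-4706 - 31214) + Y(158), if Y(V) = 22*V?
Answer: 124857919/35920 ≈ 3476.0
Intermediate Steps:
1/(-4706 - 31214) + Y(158) = 1/(-4706 - 31214) + 22*158 = 1/(-35920) + 3476 = -1/35920 + 3476 = 124857919/35920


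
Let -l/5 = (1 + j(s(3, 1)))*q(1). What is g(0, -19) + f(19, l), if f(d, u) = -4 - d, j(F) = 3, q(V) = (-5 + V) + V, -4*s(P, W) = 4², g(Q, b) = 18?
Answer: -5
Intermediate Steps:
s(P, W) = -4 (s(P, W) = -¼*4² = -¼*16 = -4)
q(V) = -5 + 2*V
l = 60 (l = -5*(1 + 3)*(-5 + 2*1) = -20*(-5 + 2) = -20*(-3) = -5*(-12) = 60)
g(0, -19) + f(19, l) = 18 + (-4 - 1*19) = 18 + (-4 - 19) = 18 - 23 = -5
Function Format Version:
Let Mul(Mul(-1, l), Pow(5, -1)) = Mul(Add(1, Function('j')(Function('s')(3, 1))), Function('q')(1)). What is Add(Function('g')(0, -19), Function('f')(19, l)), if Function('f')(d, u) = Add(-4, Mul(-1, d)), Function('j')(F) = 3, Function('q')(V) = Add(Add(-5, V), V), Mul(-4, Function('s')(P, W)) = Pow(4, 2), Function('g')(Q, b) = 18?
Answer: -5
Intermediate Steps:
Function('s')(P, W) = -4 (Function('s')(P, W) = Mul(Rational(-1, 4), Pow(4, 2)) = Mul(Rational(-1, 4), 16) = -4)
Function('q')(V) = Add(-5, Mul(2, V))
l = 60 (l = Mul(-5, Mul(Add(1, 3), Add(-5, Mul(2, 1)))) = Mul(-5, Mul(4, Add(-5, 2))) = Mul(-5, Mul(4, -3)) = Mul(-5, -12) = 60)
Add(Function('g')(0, -19), Function('f')(19, l)) = Add(18, Add(-4, Mul(-1, 19))) = Add(18, Add(-4, -19)) = Add(18, -23) = -5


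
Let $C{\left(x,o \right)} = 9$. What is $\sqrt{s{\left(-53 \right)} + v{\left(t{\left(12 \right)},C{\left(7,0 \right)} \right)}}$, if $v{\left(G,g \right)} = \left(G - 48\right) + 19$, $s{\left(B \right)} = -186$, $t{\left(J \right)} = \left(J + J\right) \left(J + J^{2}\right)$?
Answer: $\sqrt{3529} \approx 59.405$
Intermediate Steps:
$t{\left(J \right)} = 2 J \left(J + J^{2}\right)$
$v{\left(G,g \right)} = -29 + G$ ($v{\left(G,g \right)} = \left(-48 + G\right) + 19 = -29 + G$)
$\sqrt{s{\left(-53 \right)} + v{\left(t{\left(12 \right)},C{\left(7,0 \right)} \right)}} = \sqrt{-186 - \left(29 - 2 \cdot 12^{2} \left(1 + 12\right)\right)} = \sqrt{-186 - \left(29 - 3744\right)} = \sqrt{-186 + \left(-29 + 3744\right)} = \sqrt{-186 + 3715} = \sqrt{3529}$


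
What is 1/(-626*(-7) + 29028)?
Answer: 1/33410 ≈ 2.9931e-5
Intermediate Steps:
1/(-626*(-7) + 29028) = 1/(4382 + 29028) = 1/33410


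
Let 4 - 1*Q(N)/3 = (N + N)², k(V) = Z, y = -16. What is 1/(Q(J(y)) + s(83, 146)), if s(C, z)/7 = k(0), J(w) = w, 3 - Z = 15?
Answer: -1/3144 ≈ -0.00031807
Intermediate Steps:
Z = -12 (Z = 3 - 1*15 = 3 - 15 = -12)
k(V) = -12
s(C, z) = -84 (s(C, z) = 7*(-12) = -84)
Q(N) = 12 - 12*N² (Q(N) = 12 - 3*(N + N)² = 12 - 3*4*N² = 12 - 12*N²)
1/(Q(J(y)) + s(83, 146)) = 1/((12 - 12*(-16)²) - 84) = 1/((12 - 12*256) - 84) = 1/((12 - 3072) - 84) = 1/(-3060 - 84) = 1/(-3144) = -1/3144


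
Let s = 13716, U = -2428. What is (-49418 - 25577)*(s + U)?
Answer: -846543560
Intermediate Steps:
(-49418 - 25577)*(s + U) = (-49418 - 25577)*(13716 - 2428) = -74995*11288 = -846543560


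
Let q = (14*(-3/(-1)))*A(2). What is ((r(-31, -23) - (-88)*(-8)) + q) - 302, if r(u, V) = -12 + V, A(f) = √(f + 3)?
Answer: -1041 + 42*√5 ≈ -947.08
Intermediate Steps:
A(f) = √(3 + f)
q = 42*√5 (q = (14*(-3/(-1)))*√(3 + 2) = (14*(-3*(-1)))*√5 = (14*3)*√5 = 42*√5 ≈ 93.915)
((r(-31, -23) - (-88)*(-8)) + q) - 302 = (((-12 - 23) - (-88)*(-8)) + 42*√5) - 302 = ((-35 - 1*704) + 42*√5) - 302 = ((-35 - 704) + 42*√5) - 302 = (-739 + 42*√5) - 302 = -1041 + 42*√5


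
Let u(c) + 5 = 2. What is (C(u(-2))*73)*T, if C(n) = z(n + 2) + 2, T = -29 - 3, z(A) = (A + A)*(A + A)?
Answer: -14016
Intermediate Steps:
u(c) = -3 (u(c) = -5 + 2 = -3)
z(A) = 4*A² (z(A) = (2*A)*(2*A) = 4*A²)
T = -32
C(n) = 2 + 4*(2 + n)² (C(n) = 4*(n + 2)² + 2 = 4*(2 + n)² + 2 = 2 + 4*(2 + n)²)
(C(u(-2))*73)*T = ((2 + 4*(2 - 3)²)*73)*(-32) = ((2 + 4*(-1)²)*73)*(-32) = ((2 + 4*1)*73)*(-32) = ((2 + 4)*73)*(-32) = (6*73)*(-32) = 438*(-32) = -14016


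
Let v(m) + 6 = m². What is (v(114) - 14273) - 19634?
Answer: -20917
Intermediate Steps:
v(m) = -6 + m²
(v(114) - 14273) - 19634 = ((-6 + 114²) - 14273) - 19634 = ((-6 + 12996) - 14273) - 19634 = (12990 - 14273) - 19634 = -1283 - 19634 = -20917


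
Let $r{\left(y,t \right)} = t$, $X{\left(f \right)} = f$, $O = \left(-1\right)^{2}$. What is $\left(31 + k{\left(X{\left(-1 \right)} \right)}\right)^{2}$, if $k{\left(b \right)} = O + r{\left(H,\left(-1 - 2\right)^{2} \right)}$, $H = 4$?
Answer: $1681$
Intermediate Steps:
$O = 1$
$k{\left(b \right)} = 10$ ($k{\left(b \right)} = 1 + \left(-1 - 2\right)^{2} = 1 + \left(-3\right)^{2} = 1 + 9 = 10$)
$\left(31 + k{\left(X{\left(-1 \right)} \right)}\right)^{2} = \left(31 + 10\right)^{2} = 41^{2} = 1681$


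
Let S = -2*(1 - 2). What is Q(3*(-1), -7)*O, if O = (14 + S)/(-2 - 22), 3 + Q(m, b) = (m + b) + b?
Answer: 40/3 ≈ 13.333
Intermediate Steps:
S = 2 (S = -2*(-1) = 2)
Q(m, b) = -3 + m + 2*b (Q(m, b) = -3 + ((m + b) + b) = -3 + ((b + m) + b) = -3 + (m + 2*b) = -3 + m + 2*b)
O = -⅔ (O = (14 + 2)/(-2 - 22) = 16/(-24) = 16*(-1/24) = -⅔ ≈ -0.66667)
Q(3*(-1), -7)*O = (-3 + 3*(-1) + 2*(-7))*(-⅔) = (-3 - 3 - 14)*(-⅔) = -20*(-⅔) = 40/3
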